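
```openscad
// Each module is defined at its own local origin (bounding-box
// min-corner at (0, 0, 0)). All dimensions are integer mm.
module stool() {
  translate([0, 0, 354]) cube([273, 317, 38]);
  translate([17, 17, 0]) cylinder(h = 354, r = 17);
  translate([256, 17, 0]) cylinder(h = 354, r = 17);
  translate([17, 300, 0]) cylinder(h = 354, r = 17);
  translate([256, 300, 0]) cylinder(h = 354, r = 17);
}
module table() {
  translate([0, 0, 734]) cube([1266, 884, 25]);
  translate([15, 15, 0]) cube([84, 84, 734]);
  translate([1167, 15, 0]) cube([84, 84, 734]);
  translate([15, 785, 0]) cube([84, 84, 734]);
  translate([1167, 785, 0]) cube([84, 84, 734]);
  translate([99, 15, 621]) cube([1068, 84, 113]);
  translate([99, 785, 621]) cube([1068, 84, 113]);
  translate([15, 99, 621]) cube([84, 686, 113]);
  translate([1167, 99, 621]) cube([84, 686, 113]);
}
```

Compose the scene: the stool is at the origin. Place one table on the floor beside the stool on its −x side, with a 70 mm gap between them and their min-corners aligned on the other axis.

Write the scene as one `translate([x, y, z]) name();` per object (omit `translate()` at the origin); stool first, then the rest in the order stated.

stool();
translate([-1336, 0, 0]) table();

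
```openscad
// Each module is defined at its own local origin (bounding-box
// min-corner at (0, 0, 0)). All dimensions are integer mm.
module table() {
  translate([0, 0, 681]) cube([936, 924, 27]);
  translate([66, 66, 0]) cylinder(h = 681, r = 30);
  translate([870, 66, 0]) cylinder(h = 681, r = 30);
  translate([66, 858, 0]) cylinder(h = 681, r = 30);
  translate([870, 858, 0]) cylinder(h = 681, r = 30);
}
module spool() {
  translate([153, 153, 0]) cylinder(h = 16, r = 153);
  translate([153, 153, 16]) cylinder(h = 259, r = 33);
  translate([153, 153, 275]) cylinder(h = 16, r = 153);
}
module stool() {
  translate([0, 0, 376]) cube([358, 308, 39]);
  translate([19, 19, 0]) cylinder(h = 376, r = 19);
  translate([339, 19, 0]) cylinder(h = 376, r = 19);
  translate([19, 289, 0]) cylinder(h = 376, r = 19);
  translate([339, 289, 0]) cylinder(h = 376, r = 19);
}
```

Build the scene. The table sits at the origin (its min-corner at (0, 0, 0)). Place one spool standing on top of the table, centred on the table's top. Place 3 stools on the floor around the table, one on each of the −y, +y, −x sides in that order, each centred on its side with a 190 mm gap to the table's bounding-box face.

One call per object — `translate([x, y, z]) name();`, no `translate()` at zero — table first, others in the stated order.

table();
translate([315, 309, 708]) spool();
translate([289, -498, 0]) stool();
translate([289, 1114, 0]) stool();
translate([-548, 308, 0]) stool();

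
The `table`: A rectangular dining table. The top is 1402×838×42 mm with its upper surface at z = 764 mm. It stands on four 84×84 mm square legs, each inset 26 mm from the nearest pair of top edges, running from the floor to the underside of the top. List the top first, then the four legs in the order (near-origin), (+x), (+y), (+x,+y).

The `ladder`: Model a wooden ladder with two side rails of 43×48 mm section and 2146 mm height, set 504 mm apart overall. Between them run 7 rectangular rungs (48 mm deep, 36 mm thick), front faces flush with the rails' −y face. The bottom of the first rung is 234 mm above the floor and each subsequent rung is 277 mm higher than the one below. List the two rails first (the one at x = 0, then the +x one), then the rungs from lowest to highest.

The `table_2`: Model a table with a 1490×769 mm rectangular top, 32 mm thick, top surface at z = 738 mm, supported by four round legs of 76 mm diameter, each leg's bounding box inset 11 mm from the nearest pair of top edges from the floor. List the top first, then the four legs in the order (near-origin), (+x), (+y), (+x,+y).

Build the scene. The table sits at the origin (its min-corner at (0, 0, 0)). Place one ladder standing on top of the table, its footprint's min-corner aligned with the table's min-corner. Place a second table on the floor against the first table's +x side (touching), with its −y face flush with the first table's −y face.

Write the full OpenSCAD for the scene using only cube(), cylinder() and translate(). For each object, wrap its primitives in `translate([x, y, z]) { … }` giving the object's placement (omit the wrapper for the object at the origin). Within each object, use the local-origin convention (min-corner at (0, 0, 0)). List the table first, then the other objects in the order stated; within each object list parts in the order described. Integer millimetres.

translate([0, 0, 722]) cube([1402, 838, 42]);
translate([26, 26, 0]) cube([84, 84, 722]);
translate([1292, 26, 0]) cube([84, 84, 722]);
translate([26, 728, 0]) cube([84, 84, 722]);
translate([1292, 728, 0]) cube([84, 84, 722]);
translate([0, 0, 764]) {
  cube([43, 48, 2146]);
  translate([461, 0, 0]) cube([43, 48, 2146]);
  translate([43, 0, 234]) cube([418, 48, 36]);
  translate([43, 0, 511]) cube([418, 48, 36]);
  translate([43, 0, 788]) cube([418, 48, 36]);
  translate([43, 0, 1065]) cube([418, 48, 36]);
  translate([43, 0, 1342]) cube([418, 48, 36]);
  translate([43, 0, 1619]) cube([418, 48, 36]);
  translate([43, 0, 1896]) cube([418, 48, 36]);
}
translate([1402, 0, 0]) {
  translate([0, 0, 706]) cube([1490, 769, 32]);
  translate([49, 49, 0]) cylinder(h = 706, r = 38);
  translate([1441, 49, 0]) cylinder(h = 706, r = 38);
  translate([49, 720, 0]) cylinder(h = 706, r = 38);
  translate([1441, 720, 0]) cylinder(h = 706, r = 38);
}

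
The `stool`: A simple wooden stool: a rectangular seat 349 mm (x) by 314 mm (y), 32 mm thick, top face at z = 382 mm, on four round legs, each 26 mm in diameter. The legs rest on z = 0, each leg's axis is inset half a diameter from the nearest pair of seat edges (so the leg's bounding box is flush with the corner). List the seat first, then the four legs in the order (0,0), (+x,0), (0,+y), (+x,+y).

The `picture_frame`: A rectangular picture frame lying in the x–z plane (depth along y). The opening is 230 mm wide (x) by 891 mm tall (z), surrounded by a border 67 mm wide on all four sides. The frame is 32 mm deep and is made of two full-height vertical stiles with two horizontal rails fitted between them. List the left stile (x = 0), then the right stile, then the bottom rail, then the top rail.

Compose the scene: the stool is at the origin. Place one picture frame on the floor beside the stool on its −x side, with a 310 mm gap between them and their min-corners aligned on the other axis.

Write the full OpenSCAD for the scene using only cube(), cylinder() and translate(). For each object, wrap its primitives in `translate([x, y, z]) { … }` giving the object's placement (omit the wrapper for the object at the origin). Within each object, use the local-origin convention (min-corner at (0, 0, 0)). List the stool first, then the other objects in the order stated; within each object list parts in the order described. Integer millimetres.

translate([0, 0, 350]) cube([349, 314, 32]);
translate([13, 13, 0]) cylinder(h = 350, r = 13);
translate([336, 13, 0]) cylinder(h = 350, r = 13);
translate([13, 301, 0]) cylinder(h = 350, r = 13);
translate([336, 301, 0]) cylinder(h = 350, r = 13);
translate([-674, 0, 0]) {
  cube([67, 32, 1025]);
  translate([297, 0, 0]) cube([67, 32, 1025]);
  translate([67, 0, 0]) cube([230, 32, 67]);
  translate([67, 0, 958]) cube([230, 32, 67]);
}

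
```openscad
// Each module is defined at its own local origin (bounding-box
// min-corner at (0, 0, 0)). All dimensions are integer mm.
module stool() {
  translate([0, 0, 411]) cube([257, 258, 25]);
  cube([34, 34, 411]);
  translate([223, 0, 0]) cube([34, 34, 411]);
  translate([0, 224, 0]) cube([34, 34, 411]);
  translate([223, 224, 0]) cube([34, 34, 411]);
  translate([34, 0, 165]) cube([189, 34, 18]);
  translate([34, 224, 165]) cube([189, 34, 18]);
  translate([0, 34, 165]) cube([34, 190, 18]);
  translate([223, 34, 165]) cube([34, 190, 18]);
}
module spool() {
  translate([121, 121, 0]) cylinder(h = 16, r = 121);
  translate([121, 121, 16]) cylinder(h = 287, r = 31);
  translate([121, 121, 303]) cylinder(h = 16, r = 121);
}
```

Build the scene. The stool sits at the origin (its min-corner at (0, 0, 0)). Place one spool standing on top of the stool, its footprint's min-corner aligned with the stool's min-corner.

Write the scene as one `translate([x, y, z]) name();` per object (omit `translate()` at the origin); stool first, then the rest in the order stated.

stool();
translate([0, 0, 436]) spool();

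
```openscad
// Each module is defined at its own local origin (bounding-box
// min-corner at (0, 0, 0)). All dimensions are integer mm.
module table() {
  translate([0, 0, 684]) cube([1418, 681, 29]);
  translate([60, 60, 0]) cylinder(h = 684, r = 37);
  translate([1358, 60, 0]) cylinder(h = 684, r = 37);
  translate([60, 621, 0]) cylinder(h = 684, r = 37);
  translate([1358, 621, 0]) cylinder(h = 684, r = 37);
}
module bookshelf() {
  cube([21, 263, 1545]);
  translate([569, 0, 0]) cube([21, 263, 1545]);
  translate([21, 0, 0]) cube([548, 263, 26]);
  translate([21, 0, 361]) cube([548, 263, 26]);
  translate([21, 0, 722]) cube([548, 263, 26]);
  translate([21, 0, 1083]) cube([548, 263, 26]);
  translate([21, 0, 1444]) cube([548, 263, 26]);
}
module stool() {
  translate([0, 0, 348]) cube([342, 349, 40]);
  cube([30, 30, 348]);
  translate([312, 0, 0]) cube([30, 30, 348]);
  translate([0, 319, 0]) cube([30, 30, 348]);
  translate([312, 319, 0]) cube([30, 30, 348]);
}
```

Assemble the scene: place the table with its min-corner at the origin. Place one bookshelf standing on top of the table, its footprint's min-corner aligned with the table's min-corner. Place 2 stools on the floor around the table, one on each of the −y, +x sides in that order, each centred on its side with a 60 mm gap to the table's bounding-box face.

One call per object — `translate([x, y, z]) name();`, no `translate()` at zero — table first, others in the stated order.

table();
translate([0, 0, 713]) bookshelf();
translate([538, -409, 0]) stool();
translate([1478, 166, 0]) stool();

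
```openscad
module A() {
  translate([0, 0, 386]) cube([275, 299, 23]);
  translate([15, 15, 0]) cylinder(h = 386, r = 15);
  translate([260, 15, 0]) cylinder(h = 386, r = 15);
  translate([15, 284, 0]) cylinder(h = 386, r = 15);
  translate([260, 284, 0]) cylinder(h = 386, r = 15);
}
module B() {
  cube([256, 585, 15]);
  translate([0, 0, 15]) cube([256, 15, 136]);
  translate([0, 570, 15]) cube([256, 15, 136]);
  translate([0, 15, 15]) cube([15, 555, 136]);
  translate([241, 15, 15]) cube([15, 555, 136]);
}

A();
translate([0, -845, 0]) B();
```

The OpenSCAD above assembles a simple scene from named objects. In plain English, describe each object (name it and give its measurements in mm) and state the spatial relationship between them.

A is a four-legged stool. The seat is 275×299 mm, 23 mm thick, top at z = 409 mm. It stands on four round legs, each 30 mm in diameter, from z = 0 to the seat underside, each leg's axis is inset half a diameter from the nearest pair of seat edges (so the leg's bounding box is flush with the corner).

B is an open-topped rectangular box: outside dimensions 256×585×151 mm, with a uniform wall and base thickness of 15 mm. The base is a full 256×585 slab on the floor; four walls sit on top of the base. The front and back walls (the −y and +y sides) span the full width; the two side walls fit between them.

The open box is on the floor beside the stool on its −y side.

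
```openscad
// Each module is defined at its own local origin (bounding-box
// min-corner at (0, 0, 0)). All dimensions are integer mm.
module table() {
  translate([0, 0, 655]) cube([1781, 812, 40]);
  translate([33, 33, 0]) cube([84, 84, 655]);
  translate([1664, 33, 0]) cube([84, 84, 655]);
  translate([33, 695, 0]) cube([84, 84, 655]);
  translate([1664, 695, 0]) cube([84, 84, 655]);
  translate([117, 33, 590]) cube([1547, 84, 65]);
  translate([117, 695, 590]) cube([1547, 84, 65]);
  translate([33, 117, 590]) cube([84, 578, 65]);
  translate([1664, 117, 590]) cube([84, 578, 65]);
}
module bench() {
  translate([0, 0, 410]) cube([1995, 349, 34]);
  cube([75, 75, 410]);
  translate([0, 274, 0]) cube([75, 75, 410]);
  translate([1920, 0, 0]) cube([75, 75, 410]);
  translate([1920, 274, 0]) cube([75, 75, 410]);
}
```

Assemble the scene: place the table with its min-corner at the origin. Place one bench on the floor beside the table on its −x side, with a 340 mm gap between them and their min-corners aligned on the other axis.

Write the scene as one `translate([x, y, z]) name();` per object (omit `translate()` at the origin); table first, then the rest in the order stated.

table();
translate([-2335, 0, 0]) bench();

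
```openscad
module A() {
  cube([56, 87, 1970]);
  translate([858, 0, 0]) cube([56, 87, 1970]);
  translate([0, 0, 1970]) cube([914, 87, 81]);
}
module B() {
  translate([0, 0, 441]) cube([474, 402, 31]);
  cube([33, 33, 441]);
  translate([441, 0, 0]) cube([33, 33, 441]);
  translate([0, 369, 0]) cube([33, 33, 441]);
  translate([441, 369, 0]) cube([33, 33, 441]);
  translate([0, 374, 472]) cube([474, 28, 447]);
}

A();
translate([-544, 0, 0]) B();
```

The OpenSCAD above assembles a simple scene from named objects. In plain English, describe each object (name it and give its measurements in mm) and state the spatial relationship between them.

A is a rectangular door frame: two vertical jambs of 56×87 mm section, 1970 mm tall, with a clear opening 802 mm wide between their inner faces. A header 81 mm tall and 87 mm deep lies on top of the jambs and spans the full outside width.

B is a chair. The seat is a 474×402×31 mm slab with its top at z = 472 mm, on four 33×33 mm corner legs (flush with the seat edges, standing on z = 0). A flat backrest 28 mm thick, 447 mm tall, spans the full seat width and rises from the seat top along its +y edge, rear face flush with the rear of the seat.

The chair is on the floor beside the door frame on its −x side.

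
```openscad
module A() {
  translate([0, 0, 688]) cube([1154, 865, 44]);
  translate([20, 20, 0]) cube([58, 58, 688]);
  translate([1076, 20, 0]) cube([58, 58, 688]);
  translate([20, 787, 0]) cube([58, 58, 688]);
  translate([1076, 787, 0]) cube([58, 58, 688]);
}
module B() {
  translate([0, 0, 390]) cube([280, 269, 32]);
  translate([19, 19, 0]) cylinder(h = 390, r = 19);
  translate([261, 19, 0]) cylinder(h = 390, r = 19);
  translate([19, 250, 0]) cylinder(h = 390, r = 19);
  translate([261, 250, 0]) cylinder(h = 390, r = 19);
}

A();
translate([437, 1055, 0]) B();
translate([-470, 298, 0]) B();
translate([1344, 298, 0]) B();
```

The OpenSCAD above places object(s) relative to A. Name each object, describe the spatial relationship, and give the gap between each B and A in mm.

Each stool's nearest face is 190 mm from the table's bounding box.

A is a table. B is a stool. Three stools sit around the table at the +y, −x, +x sides. The gap between each stool and the table is 190 mm.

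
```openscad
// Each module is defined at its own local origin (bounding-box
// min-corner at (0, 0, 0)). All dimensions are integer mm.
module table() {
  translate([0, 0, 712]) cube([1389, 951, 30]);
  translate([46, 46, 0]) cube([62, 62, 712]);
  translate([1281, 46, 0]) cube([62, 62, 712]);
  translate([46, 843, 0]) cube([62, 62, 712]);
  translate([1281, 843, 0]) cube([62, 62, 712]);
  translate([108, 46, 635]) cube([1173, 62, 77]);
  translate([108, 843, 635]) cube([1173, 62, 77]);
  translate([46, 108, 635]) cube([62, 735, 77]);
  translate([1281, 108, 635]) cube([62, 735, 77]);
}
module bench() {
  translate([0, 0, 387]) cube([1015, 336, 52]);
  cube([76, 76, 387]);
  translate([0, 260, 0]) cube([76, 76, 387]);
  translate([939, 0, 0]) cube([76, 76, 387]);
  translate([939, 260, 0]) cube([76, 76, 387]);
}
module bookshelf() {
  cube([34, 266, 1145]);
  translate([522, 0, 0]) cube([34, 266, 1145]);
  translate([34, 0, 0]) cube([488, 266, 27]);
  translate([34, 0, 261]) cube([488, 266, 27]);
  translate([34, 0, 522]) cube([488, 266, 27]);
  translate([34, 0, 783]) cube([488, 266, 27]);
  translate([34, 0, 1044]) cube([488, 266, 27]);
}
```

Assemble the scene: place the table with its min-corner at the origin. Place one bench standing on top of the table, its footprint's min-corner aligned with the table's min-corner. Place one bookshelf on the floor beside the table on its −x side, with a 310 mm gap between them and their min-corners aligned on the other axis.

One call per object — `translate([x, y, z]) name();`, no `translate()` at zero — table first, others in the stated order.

table();
translate([0, 0, 742]) bench();
translate([-866, 0, 0]) bookshelf();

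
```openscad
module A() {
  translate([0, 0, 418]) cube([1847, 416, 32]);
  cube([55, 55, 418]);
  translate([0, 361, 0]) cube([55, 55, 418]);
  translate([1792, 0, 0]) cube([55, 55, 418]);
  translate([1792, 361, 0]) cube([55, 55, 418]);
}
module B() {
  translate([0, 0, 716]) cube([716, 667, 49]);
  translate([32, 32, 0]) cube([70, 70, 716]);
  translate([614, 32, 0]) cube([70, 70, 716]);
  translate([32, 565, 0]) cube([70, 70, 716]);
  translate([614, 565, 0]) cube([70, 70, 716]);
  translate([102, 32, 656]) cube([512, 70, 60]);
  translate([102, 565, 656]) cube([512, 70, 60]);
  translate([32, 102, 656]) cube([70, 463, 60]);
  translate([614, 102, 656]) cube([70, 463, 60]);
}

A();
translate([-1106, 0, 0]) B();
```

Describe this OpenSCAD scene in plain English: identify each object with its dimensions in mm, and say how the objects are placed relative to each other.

A is a bench: a 1847×416 mm seat slab, 32 mm thick, top at z = 450 mm, on four 55×55 mm square legs flush with the seat corners and standing on z = 0.

B is a table with a 716×667 mm rectangular top, 49 mm thick, top surface at z = 765 mm, supported by four 70×70 mm square legs, each inset 32 mm from the nearest pair of top edges, running from the floor. Four apron rails, 70 mm thick and 60 mm tall, run between adjacent legs with their top edges flush with the underside of the top and their outer faces flush with the legs' outer faces.

The table is on the floor beside the bench on its −x side.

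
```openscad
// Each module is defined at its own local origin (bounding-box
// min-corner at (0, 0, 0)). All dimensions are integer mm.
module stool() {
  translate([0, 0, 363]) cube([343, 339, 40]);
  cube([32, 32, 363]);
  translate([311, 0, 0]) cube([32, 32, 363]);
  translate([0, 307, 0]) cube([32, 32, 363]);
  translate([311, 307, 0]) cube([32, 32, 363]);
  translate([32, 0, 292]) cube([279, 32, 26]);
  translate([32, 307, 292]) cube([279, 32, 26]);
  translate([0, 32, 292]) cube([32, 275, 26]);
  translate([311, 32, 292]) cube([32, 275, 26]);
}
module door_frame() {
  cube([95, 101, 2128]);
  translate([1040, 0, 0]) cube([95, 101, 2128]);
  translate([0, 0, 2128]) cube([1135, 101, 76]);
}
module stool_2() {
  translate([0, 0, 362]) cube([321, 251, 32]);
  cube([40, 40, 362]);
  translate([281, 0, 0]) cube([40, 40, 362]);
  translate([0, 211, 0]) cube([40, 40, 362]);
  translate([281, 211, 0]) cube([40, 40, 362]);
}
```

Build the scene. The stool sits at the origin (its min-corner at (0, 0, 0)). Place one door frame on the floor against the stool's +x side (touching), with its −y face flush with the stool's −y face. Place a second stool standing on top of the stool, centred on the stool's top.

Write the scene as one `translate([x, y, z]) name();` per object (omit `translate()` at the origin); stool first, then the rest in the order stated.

stool();
translate([343, 0, 0]) door_frame();
translate([11, 44, 403]) stool_2();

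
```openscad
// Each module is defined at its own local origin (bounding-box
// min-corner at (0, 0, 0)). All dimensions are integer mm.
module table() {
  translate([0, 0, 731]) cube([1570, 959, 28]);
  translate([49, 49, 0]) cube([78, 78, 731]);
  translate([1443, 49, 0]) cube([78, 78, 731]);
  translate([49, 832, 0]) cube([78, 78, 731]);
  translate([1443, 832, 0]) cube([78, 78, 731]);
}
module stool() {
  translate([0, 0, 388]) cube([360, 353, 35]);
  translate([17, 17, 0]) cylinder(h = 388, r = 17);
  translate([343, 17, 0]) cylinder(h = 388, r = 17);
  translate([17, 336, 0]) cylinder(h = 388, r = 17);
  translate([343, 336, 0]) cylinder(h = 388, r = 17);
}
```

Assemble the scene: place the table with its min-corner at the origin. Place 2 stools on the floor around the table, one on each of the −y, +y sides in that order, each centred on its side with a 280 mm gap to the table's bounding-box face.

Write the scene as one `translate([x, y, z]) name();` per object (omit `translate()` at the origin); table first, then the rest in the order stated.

table();
translate([605, -633, 0]) stool();
translate([605, 1239, 0]) stool();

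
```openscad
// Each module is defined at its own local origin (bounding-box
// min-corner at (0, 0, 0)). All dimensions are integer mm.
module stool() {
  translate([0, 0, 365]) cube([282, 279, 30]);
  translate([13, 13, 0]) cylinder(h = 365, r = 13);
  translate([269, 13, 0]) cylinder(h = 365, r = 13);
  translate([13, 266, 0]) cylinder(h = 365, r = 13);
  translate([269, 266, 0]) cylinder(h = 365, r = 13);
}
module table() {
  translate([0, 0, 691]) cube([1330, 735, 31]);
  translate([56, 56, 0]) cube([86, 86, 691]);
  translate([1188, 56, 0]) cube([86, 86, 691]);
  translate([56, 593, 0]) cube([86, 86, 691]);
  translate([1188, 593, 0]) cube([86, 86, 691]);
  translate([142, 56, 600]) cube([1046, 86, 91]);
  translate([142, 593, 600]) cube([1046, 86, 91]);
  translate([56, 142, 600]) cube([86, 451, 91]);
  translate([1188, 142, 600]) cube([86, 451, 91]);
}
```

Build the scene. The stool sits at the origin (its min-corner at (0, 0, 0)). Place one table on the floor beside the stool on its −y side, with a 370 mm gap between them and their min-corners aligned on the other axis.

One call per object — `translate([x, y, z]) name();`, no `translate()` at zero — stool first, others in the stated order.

stool();
translate([0, -1105, 0]) table();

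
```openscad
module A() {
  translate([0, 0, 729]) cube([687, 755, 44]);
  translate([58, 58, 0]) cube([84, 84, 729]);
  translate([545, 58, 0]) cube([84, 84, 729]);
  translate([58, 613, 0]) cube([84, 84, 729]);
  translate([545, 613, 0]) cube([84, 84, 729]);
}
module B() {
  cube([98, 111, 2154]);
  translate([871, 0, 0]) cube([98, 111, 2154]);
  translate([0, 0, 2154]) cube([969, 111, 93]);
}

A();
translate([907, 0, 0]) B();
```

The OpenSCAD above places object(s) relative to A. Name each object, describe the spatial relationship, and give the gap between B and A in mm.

The door frame's nearest face is 220 mm from the table's +x face.

A is a table. B is a door frame. The door frame is on the floor beside the table on its +x side. The gap between the door frame and the table is 220 mm.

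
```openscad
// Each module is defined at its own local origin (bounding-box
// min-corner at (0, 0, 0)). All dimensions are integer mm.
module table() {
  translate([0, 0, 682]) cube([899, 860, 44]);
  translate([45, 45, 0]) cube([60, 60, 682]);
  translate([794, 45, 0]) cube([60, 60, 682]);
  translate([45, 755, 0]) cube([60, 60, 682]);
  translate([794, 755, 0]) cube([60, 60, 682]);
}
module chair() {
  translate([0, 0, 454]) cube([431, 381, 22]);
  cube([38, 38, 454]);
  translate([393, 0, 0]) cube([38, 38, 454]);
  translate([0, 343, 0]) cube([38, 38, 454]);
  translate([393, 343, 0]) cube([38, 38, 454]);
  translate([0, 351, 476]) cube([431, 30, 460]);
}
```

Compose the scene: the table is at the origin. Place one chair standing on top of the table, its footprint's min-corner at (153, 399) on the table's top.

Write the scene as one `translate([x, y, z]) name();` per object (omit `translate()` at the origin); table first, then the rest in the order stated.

table();
translate([153, 399, 726]) chair();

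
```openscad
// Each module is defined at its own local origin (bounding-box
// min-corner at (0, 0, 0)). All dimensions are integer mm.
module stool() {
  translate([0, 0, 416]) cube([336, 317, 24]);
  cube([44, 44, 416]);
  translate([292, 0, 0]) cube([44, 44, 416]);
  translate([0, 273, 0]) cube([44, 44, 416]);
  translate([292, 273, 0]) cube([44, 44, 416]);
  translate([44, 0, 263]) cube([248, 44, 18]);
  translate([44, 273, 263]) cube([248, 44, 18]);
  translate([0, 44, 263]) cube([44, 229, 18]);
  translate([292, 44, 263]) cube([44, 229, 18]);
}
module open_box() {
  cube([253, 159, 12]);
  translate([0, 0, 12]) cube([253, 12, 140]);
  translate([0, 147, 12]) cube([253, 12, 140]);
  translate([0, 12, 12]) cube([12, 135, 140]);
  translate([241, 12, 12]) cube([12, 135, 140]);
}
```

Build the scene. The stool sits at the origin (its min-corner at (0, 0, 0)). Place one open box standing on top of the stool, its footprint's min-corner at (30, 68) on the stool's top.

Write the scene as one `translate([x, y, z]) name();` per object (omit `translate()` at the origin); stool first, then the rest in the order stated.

stool();
translate([30, 68, 440]) open_box();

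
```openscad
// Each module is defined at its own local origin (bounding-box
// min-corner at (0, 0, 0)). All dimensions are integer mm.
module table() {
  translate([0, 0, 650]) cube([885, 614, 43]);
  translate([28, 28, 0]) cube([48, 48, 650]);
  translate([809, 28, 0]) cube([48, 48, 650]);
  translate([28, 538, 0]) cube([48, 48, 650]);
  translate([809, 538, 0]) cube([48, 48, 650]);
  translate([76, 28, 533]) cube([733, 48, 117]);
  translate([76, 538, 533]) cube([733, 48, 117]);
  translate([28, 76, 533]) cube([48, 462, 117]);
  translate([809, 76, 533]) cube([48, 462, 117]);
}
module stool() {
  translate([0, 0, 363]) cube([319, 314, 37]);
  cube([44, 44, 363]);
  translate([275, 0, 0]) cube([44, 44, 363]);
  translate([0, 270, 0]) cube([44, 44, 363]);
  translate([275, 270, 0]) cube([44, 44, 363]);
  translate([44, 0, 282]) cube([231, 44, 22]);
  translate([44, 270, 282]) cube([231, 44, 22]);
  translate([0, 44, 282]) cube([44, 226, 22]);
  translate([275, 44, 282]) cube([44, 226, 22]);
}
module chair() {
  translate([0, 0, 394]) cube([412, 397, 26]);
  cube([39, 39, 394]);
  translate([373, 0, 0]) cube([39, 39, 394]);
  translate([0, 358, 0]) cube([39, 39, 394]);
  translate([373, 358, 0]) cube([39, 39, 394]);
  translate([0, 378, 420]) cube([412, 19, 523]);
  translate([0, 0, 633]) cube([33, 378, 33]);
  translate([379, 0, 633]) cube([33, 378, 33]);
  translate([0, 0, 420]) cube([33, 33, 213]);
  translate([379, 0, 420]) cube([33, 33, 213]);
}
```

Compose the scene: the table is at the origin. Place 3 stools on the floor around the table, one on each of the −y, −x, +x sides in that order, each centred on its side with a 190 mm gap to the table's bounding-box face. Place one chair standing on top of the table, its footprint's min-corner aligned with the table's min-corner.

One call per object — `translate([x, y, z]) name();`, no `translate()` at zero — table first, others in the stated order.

table();
translate([283, -504, 0]) stool();
translate([-509, 150, 0]) stool();
translate([1075, 150, 0]) stool();
translate([0, 0, 693]) chair();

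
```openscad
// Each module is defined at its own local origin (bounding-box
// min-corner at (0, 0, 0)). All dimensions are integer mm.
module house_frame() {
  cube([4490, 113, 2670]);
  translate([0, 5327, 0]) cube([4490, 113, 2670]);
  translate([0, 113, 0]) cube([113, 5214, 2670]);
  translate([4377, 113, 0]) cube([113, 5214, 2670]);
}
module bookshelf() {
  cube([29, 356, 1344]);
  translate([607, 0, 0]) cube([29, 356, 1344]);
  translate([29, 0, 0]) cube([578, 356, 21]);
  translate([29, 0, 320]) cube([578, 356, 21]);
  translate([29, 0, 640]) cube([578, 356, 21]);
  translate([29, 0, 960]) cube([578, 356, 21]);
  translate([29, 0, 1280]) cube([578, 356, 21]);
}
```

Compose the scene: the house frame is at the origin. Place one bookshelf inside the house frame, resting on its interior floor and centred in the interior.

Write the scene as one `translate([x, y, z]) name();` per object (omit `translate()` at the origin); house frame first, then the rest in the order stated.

house_frame();
translate([1927, 2542, 0]) bookshelf();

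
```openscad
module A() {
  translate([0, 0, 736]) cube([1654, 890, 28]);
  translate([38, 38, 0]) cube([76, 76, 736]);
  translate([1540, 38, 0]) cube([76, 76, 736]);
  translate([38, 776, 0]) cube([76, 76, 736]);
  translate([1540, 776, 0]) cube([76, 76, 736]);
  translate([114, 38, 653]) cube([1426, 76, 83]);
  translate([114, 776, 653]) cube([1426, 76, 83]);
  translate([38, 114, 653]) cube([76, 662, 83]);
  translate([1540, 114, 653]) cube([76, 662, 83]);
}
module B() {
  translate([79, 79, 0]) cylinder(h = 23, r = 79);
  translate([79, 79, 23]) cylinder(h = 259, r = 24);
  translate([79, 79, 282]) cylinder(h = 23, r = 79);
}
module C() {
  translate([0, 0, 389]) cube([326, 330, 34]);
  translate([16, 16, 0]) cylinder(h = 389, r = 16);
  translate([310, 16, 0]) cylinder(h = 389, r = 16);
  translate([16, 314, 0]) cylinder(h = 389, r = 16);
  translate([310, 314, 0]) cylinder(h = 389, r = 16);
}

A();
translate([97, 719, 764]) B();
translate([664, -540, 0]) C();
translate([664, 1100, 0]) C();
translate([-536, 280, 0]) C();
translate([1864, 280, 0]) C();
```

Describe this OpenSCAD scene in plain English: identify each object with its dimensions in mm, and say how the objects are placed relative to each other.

A is a table with a 1654×890 mm rectangular top, 28 mm thick, top surface at z = 764 mm, supported by four 76×76 mm square legs, each inset 38 mm from the nearest pair of top edges, running from the floor. Four apron rails, 76 mm thick and 83 mm tall, run between adjacent legs with their top edges flush with the underside of the top and their outer faces flush with the legs' outer faces.

B is a spool: two coaxial disc flanges of radius 79 mm and thickness 23 mm, joined by a core cylinder of radius 24 mm and height 259 mm. The lower flange rests on z = 0 and the three cylinders share a vertical axis.

C is a four-legged stool. The seat is 326×330 mm, 34 mm thick, top at z = 423 mm. It stands on four round legs, each 32 mm in diameter, from z = 0 to the seat underside, each leg's axis is inset half a diameter from the nearest pair of seat edges (so the leg's bounding box is flush with the corner).

The spool is on top of the table. Four stools sit around the table at the −y, +y, −x, +x sides.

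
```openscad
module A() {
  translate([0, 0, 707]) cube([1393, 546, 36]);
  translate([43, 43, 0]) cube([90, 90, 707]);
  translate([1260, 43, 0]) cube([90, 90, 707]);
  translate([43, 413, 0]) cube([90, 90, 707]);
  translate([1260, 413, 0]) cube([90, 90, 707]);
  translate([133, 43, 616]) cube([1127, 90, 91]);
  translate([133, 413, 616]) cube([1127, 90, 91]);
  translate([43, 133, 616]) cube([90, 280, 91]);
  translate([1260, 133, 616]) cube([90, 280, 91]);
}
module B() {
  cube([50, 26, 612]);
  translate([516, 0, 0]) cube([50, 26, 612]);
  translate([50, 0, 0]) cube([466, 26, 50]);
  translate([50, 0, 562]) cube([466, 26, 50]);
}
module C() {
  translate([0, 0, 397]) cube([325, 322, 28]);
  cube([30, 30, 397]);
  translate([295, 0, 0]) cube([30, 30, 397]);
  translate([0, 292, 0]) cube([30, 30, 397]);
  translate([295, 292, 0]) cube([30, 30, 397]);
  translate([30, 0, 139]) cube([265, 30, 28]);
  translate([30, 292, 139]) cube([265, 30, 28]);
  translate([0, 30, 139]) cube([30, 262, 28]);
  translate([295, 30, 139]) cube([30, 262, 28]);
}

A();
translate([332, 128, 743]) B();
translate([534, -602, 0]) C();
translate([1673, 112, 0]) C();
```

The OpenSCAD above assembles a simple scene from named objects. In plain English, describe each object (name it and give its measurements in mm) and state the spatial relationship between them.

A is a rectangular dining table. The top is 1393×546×36 mm with its upper surface at z = 743 mm. It stands on four 90×90 mm square legs, each inset 43 mm from the nearest pair of top edges, running from the floor to the underside of the top. Four apron rails, 90 mm thick and 91 mm tall, run between adjacent legs with their top edges flush with the underside of the top and their outer faces flush with the legs' outer faces.

B is a rectangular picture frame lying in the x–z plane (depth along y). The opening is 466 mm wide (x) by 512 mm tall (z), surrounded by a border 50 mm wide on all four sides. The frame is 26 mm deep and is made of two full-height vertical stiles with two horizontal rails fitted between them.

C is a four-legged stool. The seat is a 325×322×28 mm slab whose top surface is at z = 425 mm; four square legs, each 30×30 mm in cross-section, run from the floor (z = 0) to the underside of the seat, each flush with a corner of the seat. Four stretchers, 30 mm wide and 28 mm tall, connect adjacent legs with their undersides at z = 139 mm, each running between the inner faces of the legs it joins and aligned with the legs' outer faces on the other axis.

The picture frame is on top of the table. Two stools sit around the table at the −y, +x sides.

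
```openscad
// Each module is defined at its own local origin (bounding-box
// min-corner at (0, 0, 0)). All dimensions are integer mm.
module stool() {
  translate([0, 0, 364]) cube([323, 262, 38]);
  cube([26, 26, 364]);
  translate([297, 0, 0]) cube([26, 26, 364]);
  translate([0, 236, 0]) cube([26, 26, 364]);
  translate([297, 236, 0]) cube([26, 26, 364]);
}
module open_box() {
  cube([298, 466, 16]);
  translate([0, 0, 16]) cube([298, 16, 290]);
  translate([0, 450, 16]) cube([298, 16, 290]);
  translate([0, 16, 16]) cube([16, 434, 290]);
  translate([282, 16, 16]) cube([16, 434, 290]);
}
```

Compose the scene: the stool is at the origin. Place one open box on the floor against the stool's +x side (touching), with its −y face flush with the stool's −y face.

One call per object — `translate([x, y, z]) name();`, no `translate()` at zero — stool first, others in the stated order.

stool();
translate([323, 0, 0]) open_box();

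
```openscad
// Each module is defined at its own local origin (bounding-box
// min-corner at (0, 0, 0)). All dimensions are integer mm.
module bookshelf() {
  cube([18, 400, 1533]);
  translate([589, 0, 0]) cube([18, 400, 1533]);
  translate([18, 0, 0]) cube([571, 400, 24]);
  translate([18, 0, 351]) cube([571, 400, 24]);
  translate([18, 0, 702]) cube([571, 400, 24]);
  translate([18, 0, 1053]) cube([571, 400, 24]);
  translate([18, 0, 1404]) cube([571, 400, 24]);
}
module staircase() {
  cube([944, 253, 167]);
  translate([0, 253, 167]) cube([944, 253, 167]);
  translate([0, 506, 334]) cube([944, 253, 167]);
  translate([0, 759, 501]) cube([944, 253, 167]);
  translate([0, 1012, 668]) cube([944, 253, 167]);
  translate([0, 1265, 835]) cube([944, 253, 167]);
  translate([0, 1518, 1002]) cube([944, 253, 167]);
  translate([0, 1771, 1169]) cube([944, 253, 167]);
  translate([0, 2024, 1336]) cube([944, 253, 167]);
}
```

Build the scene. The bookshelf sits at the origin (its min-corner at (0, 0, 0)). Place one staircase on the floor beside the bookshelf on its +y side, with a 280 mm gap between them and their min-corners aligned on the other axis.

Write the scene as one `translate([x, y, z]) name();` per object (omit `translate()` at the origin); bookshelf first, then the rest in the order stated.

bookshelf();
translate([0, 680, 0]) staircase();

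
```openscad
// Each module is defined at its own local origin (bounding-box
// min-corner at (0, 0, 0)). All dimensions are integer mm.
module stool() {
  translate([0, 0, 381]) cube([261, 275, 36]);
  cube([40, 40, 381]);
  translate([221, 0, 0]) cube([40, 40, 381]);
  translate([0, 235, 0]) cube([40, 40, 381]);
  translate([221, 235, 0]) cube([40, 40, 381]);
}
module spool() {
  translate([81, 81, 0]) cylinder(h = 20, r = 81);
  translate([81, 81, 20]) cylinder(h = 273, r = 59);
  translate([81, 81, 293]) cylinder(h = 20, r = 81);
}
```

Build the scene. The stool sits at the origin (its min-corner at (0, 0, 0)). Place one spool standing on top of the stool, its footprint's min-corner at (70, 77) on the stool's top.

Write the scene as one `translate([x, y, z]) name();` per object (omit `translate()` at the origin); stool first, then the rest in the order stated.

stool();
translate([70, 77, 417]) spool();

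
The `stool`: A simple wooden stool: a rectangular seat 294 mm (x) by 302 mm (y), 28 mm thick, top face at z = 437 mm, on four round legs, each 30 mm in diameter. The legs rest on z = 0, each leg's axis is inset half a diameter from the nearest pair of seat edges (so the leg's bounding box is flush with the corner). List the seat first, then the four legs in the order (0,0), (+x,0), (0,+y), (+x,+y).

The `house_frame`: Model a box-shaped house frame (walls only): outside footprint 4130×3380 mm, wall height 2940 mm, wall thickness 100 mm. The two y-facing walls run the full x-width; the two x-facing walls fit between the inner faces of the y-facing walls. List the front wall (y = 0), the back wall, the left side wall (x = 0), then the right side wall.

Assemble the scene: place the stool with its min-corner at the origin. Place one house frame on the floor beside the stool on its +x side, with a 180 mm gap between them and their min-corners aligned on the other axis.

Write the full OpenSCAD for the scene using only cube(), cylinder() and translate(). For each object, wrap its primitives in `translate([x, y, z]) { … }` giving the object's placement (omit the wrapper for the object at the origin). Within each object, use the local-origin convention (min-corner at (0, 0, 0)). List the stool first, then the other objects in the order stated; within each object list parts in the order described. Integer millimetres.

translate([0, 0, 409]) cube([294, 302, 28]);
translate([15, 15, 0]) cylinder(h = 409, r = 15);
translate([279, 15, 0]) cylinder(h = 409, r = 15);
translate([15, 287, 0]) cylinder(h = 409, r = 15);
translate([279, 287, 0]) cylinder(h = 409, r = 15);
translate([474, 0, 0]) {
  cube([4130, 100, 2940]);
  translate([0, 3280, 0]) cube([4130, 100, 2940]);
  translate([0, 100, 0]) cube([100, 3180, 2940]);
  translate([4030, 100, 0]) cube([100, 3180, 2940]);
}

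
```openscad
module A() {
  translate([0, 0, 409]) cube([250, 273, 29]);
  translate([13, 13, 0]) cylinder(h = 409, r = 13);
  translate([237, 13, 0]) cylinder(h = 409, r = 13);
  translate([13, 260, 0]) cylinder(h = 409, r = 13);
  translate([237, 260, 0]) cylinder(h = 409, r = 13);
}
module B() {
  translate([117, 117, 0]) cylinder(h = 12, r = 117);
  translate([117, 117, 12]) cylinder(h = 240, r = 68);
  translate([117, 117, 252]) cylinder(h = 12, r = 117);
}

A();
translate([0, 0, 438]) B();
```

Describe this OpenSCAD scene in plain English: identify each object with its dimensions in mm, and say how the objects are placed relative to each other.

A is a simple wooden stool: a rectangular seat 250 mm (x) by 273 mm (y), 29 mm thick, top face at z = 438 mm, on four round legs, each 26 mm in diameter. The legs rest on z = 0, each leg's axis is inset half a diameter from the nearest pair of seat edges (so the leg's bounding box is flush with the corner).

B is a spool: two coaxial disc flanges of radius 117 mm and thickness 12 mm, joined by a core cylinder of radius 68 mm and height 240 mm. The lower flange rests on z = 0 and the three cylinders share a vertical axis.

The spool is on top of the stool.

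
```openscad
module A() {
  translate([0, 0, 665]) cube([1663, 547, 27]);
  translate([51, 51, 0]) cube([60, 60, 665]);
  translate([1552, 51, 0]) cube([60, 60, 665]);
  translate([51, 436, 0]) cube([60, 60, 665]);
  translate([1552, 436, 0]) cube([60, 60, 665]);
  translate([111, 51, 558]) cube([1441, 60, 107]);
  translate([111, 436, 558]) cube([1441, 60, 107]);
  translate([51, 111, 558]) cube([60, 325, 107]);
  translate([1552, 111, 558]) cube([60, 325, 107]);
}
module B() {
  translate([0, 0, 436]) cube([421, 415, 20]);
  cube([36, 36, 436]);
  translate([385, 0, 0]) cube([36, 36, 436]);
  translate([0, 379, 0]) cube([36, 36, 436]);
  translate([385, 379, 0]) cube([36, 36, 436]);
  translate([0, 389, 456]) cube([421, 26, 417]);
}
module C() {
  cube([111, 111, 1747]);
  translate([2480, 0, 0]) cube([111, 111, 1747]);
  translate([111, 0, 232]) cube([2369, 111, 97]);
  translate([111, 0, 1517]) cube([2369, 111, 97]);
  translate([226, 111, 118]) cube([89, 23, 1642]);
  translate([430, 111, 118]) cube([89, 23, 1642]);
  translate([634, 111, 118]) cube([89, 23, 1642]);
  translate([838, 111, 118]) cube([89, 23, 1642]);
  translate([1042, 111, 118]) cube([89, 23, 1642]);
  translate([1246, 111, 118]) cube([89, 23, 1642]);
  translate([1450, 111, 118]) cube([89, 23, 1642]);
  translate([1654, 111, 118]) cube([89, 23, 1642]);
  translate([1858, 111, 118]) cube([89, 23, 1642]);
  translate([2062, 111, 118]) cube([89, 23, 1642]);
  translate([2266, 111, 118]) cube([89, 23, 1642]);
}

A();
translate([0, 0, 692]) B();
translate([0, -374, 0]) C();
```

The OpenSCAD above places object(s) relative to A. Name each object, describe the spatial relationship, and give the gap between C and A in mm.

A is a table. B is a chair. C is a fence section. The chair is on top of the table. The fence section is on the floor beside the table on its −y side. The gap between the fence section and the table is 240 mm.

The fence section's nearest face is 240 mm from the table's −y face.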